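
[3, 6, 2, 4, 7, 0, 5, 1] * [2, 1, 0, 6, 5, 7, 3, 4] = [6, 3, 0, 5, 4, 2, 7, 1]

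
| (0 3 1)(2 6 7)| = 3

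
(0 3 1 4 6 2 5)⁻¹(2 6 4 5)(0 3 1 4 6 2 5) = (0 5 2 6)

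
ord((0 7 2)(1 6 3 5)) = 12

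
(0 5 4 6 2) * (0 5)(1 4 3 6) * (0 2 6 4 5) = (0 2)(1 5 3 4)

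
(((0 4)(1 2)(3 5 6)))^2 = (3 6 5)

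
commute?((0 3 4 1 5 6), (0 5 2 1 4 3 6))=no:(0 3 4 1 5 6) * (0 5 2 1 4 3 6)=(0 6 5)(1 2), (0 5 2 1 4 3 6) * (0 3 4 1 5 6)=(0 6 3)(2 5)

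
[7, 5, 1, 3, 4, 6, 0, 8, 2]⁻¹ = [6, 2, 8, 3, 4, 1, 5, 0, 7]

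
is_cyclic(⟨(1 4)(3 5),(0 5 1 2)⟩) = no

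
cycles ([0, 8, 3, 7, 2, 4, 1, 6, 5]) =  (1 8 5 4 2 3 7 6)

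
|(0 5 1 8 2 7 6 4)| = 8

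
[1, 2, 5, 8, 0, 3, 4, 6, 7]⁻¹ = [4, 0, 1, 5, 6, 2, 7, 8, 3]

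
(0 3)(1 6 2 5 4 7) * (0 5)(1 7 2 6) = (0 3 5 4 2)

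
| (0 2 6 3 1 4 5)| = 7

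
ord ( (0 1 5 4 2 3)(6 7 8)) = 6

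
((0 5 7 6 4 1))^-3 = (0 6)(1 7)(4 5)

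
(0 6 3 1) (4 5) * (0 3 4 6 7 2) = (0 7 2) (1 3) (4 5 6) 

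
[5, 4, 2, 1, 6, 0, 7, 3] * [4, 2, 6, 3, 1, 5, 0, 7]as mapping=[0→5, 1→1, 2→6, 3→2, 4→0, 5→4, 6→7, 7→3]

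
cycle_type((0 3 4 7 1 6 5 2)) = 8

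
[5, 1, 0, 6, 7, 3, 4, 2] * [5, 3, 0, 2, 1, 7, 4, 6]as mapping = [0→7, 1→3, 2→5, 3→4, 4→6, 5→2, 6→1, 7→0]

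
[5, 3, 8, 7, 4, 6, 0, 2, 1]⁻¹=[6, 8, 7, 1, 4, 0, 5, 3, 2]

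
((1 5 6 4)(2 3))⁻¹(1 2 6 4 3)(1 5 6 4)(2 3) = (1 2 5 3 4)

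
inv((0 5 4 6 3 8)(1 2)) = (0 8 3 6 4 5)(1 2)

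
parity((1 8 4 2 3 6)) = odd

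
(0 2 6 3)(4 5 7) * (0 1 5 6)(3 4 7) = (0 2)(1 5 3)(4 6)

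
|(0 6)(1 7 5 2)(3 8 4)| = 12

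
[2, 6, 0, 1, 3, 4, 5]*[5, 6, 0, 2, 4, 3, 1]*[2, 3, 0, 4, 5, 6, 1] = [2, 3, 6, 1, 0, 5, 4]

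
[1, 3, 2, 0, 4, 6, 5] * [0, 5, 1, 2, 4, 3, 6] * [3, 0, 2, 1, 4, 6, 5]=[6, 2, 0, 3, 4, 5, 1]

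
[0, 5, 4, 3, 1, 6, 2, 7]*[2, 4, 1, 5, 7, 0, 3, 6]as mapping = [0→2, 1→0, 2→7, 3→5, 4→4, 5→3, 6→1, 7→6]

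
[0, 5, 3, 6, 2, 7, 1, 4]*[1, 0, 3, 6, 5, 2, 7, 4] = [1, 2, 6, 7, 3, 4, 0, 5]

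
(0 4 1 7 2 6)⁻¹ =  (0 6 2 7 1 4)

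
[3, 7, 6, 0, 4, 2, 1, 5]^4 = [0, 6, 5, 3, 4, 7, 2, 1]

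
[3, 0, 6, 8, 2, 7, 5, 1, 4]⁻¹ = [1, 7, 4, 0, 8, 6, 2, 5, 3]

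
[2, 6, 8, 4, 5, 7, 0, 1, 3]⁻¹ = [6, 7, 0, 8, 3, 4, 1, 5, 2]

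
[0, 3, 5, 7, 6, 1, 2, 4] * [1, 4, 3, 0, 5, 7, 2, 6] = [1, 0, 7, 6, 2, 4, 3, 5]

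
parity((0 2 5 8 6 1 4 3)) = odd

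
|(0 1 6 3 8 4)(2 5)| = 6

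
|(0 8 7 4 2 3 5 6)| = 8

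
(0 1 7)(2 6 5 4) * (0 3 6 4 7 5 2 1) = (1 5 7 3 6 2 4)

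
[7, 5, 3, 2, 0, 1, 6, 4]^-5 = [7, 5, 3, 2, 0, 1, 6, 4]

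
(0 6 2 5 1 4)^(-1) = (0 4 1 5 2 6)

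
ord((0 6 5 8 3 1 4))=7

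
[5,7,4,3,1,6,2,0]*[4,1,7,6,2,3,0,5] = [3,5,2,6,1,0,7,4]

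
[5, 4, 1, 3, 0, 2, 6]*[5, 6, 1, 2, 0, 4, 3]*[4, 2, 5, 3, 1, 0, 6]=[1, 4, 6, 5, 0, 2, 3]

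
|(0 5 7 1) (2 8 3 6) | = 4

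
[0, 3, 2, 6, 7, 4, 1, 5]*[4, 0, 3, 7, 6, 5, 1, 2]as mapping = [0→4, 1→7, 2→3, 3→1, 4→2, 5→6, 6→0, 7→5]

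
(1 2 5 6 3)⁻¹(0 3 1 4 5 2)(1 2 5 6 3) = (0 1 2 4 6 5)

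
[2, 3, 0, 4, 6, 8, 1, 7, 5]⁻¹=[2, 6, 0, 1, 3, 8, 4, 7, 5]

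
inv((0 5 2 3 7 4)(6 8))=(0 4 7 3 2 5)(6 8)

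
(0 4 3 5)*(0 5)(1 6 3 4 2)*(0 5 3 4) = (0 2 1 6 4)(3 5)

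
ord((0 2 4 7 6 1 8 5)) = 8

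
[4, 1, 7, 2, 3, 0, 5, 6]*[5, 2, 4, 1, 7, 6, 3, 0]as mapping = [0→7, 1→2, 2→0, 3→4, 4→1, 5→5, 6→6, 7→3]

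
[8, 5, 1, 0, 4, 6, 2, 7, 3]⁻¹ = [3, 2, 6, 8, 4, 1, 5, 7, 0]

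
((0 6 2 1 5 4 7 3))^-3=(0 4 2 3 5 6 7 1)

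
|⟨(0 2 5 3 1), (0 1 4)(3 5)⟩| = 720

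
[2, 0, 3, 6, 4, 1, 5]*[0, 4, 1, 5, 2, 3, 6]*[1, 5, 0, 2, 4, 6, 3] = [5, 1, 6, 3, 0, 4, 2] 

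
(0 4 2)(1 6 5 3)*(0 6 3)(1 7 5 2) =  (0 4 1 3 7 5)(2 6)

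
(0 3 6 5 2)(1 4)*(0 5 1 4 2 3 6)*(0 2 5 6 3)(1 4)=(0 3 2 6 4 1 5)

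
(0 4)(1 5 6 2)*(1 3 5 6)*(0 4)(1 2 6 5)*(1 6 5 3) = (1 3 6 5 2)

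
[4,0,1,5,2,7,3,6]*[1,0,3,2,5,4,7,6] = [5,1,0,4,3,6,2,7]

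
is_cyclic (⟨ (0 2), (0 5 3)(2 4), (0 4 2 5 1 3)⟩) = no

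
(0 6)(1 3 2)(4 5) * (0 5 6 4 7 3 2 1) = (0 4 6 5 7 3 1 2)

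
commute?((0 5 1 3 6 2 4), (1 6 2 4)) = no:(0 5 1 3 6 2 4) * (1 6 2 4) = (0 5 6 4)(1 3 2), (1 6 2 4) * (0 5 1 3 6 2 4) = (0 5 1 2)(3 6 4)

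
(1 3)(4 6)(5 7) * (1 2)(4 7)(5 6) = (1 3 2)(4 5)(6 7)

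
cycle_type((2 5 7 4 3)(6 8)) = 2.5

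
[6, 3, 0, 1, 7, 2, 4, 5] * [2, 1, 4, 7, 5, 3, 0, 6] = [0, 7, 2, 1, 6, 4, 5, 3]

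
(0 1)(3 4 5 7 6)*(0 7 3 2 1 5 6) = (0 5 3 4 6 2 1 7)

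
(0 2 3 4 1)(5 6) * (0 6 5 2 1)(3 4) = (0 1 6 2 4)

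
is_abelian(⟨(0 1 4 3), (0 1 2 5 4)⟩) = no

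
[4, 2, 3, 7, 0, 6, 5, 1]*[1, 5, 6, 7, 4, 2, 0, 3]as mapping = [0→4, 1→6, 2→7, 3→3, 4→1, 5→0, 6→2, 7→5]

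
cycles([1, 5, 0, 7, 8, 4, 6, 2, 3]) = (0 1 5 4 8 3 7 2)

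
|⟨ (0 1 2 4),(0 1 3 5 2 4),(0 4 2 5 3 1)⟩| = 720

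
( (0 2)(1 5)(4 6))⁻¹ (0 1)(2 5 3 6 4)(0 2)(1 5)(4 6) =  (0 1 3 4 6)(2 5)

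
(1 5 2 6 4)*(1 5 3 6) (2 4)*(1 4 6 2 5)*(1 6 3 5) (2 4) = (1 5 3 4 6) 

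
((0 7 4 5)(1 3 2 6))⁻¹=(0 5 4 7)(1 6 2 3)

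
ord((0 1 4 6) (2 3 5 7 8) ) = 20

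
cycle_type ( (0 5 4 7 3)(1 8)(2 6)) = 2^2.5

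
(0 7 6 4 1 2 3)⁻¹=(0 3 2 1 4 6 7)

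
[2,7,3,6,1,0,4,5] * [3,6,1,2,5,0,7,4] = [1,4,2,7,6,3,5,0]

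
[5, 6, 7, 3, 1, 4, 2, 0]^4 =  [6, 0, 4, 3, 7, 2, 5, 1]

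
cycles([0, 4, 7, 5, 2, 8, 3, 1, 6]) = (1 4 2 7)(3 5 8 6)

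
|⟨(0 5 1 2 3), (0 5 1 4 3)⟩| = 360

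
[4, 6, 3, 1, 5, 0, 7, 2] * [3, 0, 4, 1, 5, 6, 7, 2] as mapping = [0→5, 1→7, 2→1, 3→0, 4→6, 5→3, 6→2, 7→4] 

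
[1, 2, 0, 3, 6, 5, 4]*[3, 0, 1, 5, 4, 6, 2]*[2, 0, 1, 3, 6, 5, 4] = [2, 0, 3, 5, 1, 4, 6]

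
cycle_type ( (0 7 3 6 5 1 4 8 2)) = 9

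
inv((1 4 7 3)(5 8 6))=(1 3 7 4)(5 6 8)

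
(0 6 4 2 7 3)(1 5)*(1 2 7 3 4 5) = (0 6 5 2 3)(4 7)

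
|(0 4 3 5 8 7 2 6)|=8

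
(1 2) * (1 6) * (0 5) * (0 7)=(0 5 7)(1 2 6)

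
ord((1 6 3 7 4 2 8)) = 7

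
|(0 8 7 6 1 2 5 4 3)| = 9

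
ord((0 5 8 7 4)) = 5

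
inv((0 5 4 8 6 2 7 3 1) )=(0 1 3 7 2 6 8 4 5) 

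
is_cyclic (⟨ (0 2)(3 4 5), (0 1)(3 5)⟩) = no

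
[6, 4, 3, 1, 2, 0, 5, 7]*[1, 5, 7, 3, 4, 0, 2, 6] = [2, 4, 3, 5, 7, 1, 0, 6] 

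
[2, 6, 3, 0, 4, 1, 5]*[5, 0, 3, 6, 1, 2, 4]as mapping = [0→3, 1→4, 2→6, 3→5, 4→1, 5→0, 6→2]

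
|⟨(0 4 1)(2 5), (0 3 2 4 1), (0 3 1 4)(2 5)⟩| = 720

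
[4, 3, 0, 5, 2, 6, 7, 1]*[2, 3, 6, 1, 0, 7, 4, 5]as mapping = [0→0, 1→1, 2→2, 3→7, 4→6, 5→4, 6→5, 7→3]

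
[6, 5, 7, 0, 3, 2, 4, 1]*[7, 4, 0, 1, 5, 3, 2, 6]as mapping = [0→2, 1→3, 2→6, 3→7, 4→1, 5→0, 6→5, 7→4]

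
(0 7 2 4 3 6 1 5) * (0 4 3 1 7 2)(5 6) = (0 2 3 5 4 1 6 7)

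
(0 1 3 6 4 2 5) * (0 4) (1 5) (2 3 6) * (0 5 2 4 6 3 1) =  (0 2) (1 3 4) (5 6) 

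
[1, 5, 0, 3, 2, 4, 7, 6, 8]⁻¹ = [2, 0, 4, 3, 5, 1, 7, 6, 8]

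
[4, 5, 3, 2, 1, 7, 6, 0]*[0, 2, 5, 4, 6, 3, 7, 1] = [6, 3, 4, 5, 2, 1, 7, 0]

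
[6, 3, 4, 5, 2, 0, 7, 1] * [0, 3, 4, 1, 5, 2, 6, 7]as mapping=[0→6, 1→1, 2→5, 3→2, 4→4, 5→0, 6→7, 7→3]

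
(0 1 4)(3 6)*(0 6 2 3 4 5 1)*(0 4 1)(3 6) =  (0 4 3 2 6 1 5)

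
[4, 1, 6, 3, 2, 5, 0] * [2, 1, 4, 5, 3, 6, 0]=[3, 1, 0, 5, 4, 6, 2]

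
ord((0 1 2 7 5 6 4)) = 7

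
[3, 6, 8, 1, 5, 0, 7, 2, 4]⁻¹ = [5, 3, 7, 0, 8, 4, 1, 6, 2]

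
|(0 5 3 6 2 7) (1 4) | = 6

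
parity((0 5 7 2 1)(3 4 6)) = even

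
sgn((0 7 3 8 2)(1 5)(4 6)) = 1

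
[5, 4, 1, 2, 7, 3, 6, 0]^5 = [4, 3, 5, 0, 2, 7, 6, 1]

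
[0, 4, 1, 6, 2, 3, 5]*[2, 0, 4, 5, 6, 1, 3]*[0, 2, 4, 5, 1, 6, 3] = [4, 3, 0, 5, 1, 6, 2]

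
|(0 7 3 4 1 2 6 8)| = 8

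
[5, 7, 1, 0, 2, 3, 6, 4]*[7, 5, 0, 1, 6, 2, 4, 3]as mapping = [0→2, 1→3, 2→5, 3→7, 4→0, 5→1, 6→4, 7→6]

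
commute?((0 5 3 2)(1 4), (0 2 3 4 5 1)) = no:(0 5 3 2)(1 4) * (0 2 3 4 5 1) = (0 1 5 4), (0 2 3 4 5 1) * (0 5 3 2)(1 4) = (1 5 4 3)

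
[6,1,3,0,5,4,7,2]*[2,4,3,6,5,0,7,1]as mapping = [0→7,1→4,2→6,3→2,4→0,5→5,6→1,7→3]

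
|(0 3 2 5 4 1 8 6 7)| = 9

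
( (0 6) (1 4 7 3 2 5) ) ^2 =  (1 7 2) (3 5 4) 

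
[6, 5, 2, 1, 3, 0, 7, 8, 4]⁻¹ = [5, 3, 2, 4, 8, 1, 0, 6, 7]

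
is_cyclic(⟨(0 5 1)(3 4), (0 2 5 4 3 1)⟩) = no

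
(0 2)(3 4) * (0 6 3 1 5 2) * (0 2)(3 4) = (0 2 6 4 1 5)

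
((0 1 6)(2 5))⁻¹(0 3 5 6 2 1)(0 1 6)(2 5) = (0 5 6 1 3 2)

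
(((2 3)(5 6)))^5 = (2 3)(5 6)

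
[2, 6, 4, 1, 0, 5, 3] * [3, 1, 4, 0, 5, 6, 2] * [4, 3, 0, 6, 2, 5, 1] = [2, 0, 5, 3, 6, 1, 4]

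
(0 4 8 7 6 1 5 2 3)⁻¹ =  (0 3 2 5 1 6 7 8 4)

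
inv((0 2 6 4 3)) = (0 3 4 6 2)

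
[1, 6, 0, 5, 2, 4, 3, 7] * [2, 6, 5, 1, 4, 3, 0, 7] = [6, 0, 2, 3, 5, 4, 1, 7]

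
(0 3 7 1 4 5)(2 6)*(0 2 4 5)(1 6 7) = (0 3 1 5 2 7 6 4)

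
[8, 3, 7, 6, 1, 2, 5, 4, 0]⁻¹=[8, 4, 5, 1, 7, 6, 3, 2, 0]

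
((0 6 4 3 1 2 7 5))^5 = (0 2 4 5 1 6 7 3)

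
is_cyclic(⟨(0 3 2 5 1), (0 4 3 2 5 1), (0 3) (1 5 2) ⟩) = no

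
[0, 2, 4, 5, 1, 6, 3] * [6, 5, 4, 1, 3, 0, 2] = [6, 4, 3, 0, 5, 2, 1]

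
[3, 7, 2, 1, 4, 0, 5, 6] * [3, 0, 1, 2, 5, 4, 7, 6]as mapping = [0→2, 1→6, 2→1, 3→0, 4→5, 5→3, 6→4, 7→7]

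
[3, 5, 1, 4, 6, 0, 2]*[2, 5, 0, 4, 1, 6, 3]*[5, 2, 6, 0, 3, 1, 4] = [3, 4, 1, 2, 0, 6, 5]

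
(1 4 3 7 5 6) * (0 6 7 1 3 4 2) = (0 6 3 1 2)(5 7)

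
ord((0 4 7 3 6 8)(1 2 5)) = 6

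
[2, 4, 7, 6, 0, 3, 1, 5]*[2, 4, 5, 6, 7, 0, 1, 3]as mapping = [0→5, 1→7, 2→3, 3→1, 4→2, 5→6, 6→4, 7→0]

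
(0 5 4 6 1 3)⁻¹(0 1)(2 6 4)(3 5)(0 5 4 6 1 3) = (0 4)(1 6 2)(3 5)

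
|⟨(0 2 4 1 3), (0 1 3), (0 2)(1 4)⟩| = 60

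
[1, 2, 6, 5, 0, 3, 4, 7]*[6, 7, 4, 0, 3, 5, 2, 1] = [7, 4, 2, 5, 6, 0, 3, 1]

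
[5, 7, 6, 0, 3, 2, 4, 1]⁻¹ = [3, 7, 5, 4, 6, 0, 2, 1]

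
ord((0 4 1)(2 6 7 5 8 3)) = 6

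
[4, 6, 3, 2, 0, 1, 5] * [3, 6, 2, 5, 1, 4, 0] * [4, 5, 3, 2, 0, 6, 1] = [5, 4, 6, 3, 2, 1, 0]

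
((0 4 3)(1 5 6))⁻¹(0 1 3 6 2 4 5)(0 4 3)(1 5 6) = (0 1 2 3 6 4 5)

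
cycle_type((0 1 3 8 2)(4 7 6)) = 3.5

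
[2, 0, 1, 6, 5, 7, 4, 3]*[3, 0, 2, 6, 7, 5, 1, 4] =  [2, 3, 0, 1, 5, 4, 7, 6]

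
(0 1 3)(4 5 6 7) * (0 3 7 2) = (0 1 7 4 5 6 2)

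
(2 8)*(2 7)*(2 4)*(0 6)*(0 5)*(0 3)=(0 6 5 3)(2 8 7 4)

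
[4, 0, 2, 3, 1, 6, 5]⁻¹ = [1, 4, 2, 3, 0, 6, 5]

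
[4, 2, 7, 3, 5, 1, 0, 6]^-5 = [5, 7, 6, 3, 1, 2, 4, 0]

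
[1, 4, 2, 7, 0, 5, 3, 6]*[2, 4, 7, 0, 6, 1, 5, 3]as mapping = [0→4, 1→6, 2→7, 3→3, 4→2, 5→1, 6→0, 7→5]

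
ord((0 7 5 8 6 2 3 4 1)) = 9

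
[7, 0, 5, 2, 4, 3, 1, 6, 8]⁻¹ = [1, 6, 3, 5, 4, 2, 7, 0, 8]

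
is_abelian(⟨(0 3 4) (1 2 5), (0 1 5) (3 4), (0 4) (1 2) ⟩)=no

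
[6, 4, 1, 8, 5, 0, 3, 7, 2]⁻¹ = [5, 2, 8, 6, 1, 4, 0, 7, 3]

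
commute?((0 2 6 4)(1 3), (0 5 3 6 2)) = no:(0 2 6 4)(1 3) * (0 5 3 6 2) = (1 6 4 5 3), (0 5 3 6 2) * (0 2 6 4)(1 3) = (0 5 1 3 4)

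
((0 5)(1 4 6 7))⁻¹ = (0 5)(1 7 6 4)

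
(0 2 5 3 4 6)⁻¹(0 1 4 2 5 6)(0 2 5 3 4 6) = (0 2 1 6 5 3)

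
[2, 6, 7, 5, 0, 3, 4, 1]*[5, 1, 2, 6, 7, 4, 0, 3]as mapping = [0→2, 1→0, 2→3, 3→4, 4→5, 5→6, 6→7, 7→1]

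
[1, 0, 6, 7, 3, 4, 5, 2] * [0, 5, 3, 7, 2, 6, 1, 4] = [5, 0, 1, 4, 7, 2, 6, 3]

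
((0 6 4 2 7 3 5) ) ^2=(0 4 7 5 6 2 3) 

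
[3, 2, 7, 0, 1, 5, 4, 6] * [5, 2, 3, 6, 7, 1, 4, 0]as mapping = [0→6, 1→3, 2→0, 3→5, 4→2, 5→1, 6→7, 7→4]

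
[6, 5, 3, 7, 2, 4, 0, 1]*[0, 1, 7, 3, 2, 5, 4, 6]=[4, 5, 3, 6, 7, 2, 0, 1]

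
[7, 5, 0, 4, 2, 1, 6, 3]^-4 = [7, 1, 0, 4, 2, 5, 6, 3]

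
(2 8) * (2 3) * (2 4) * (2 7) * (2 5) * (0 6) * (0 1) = (0 6 1)(2 8 3 4 7 5)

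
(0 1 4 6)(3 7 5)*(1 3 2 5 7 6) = (0 3 6)(1 4)(2 5)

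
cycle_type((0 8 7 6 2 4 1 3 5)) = 9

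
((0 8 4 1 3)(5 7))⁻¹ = (0 3 1 4 8)(5 7)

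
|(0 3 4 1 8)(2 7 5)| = 15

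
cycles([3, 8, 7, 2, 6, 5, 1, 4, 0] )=(0 3 2 7 4 6 1 8)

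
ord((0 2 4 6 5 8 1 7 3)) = 9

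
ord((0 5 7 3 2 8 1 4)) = 8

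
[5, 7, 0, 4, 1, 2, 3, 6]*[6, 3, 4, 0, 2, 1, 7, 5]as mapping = [0→1, 1→5, 2→6, 3→2, 4→3, 5→4, 6→0, 7→7]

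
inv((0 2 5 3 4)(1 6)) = (0 4 3 5 2)(1 6)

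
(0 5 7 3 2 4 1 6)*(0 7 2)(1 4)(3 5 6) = (0 6 7 5 2 1 3)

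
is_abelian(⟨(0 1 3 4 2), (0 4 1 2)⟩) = no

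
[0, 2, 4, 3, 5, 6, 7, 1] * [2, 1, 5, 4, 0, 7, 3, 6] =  [2, 5, 0, 4, 7, 3, 6, 1]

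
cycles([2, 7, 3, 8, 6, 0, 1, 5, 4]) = (0 2 3 8 4 6 1 7 5)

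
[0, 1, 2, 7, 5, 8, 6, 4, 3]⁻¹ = [0, 1, 2, 8, 7, 4, 6, 3, 5]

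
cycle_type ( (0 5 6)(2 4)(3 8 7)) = 2.3^2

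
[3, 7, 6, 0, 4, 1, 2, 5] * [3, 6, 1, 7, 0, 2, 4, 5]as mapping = [0→7, 1→5, 2→4, 3→3, 4→0, 5→6, 6→1, 7→2]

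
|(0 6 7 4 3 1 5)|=7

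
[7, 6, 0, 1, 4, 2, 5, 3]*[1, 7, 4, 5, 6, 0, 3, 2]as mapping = [0→2, 1→3, 2→1, 3→7, 4→6, 5→4, 6→0, 7→5]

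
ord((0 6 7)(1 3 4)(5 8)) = 6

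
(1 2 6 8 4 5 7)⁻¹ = (1 7 5 4 8 6 2)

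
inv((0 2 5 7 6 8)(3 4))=(0 8 6 7 5 2)(3 4)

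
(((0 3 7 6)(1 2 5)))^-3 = (0 3 7 6)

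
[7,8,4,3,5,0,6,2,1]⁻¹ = [5,8,7,3,2,4,6,0,1]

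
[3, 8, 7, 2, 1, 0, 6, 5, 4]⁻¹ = [5, 4, 3, 0, 8, 7, 6, 2, 1]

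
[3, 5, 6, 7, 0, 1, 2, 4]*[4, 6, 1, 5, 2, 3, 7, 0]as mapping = [0→5, 1→3, 2→7, 3→0, 4→4, 5→6, 6→1, 7→2]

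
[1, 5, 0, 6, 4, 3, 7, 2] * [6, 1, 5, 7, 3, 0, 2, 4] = [1, 0, 6, 2, 3, 7, 4, 5]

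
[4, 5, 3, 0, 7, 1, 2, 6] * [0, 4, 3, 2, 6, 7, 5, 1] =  [6, 7, 2, 0, 1, 4, 3, 5]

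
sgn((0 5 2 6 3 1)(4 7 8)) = -1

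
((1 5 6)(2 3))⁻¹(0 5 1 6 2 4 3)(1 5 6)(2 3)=(0 6 5 1 3 4 2)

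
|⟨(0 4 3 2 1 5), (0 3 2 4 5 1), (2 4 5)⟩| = 720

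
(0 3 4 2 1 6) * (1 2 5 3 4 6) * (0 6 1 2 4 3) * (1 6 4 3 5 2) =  (0 5)(2 3 6 4)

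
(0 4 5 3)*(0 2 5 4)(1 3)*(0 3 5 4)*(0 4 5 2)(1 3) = (0 1 2 5 3)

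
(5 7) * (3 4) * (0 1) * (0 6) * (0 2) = (0 1 6 2)(3 4)(5 7)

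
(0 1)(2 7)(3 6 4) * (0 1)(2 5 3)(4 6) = (2 7 5 3 4)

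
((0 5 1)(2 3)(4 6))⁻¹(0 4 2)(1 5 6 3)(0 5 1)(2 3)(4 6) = (0 1 4 2)(3 5 6)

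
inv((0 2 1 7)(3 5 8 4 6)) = (0 7 1 2)(3 6 4 8 5)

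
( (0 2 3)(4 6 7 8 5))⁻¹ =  (0 3 2)(4 5 8 7 6)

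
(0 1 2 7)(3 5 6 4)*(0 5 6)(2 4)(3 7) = (0 1 4 7 5)(2 3 6)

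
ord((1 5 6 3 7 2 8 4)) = 8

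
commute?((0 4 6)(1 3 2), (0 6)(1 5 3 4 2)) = no:(0 4 6)(1 3 2) * (0 6)(1 5 3 4 2) = (0 2 5 3 1 4), (0 6)(1 5 3 4 2) * (0 4 6)(1 3 2) = (1 5 2 3 6 4)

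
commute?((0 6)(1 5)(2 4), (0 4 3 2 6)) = no:(0 6)(1 5)(2 4)*(0 4 3 2 6) = (1 5)(2 3)(4 6), (0 4 3 2 6)*(0 6)(1 5)(2 4) = (0 2)(1 5)(3 4)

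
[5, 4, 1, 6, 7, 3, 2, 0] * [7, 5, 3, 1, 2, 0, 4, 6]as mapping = [0→0, 1→2, 2→5, 3→4, 4→6, 5→1, 6→3, 7→7]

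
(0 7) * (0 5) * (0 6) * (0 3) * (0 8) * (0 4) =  (0 7 5 6 3 8 4)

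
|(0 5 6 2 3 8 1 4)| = 8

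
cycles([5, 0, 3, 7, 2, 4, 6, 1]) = (0 5 4 2 3 7 1)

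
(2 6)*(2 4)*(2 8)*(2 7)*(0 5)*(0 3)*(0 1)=(0 5 3 1)(2 6 4 8 7)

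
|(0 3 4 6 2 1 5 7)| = 8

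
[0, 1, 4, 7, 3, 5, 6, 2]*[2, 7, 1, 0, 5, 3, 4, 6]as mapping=[0→2, 1→7, 2→5, 3→6, 4→0, 5→3, 6→4, 7→1]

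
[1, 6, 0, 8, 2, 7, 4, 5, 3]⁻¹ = [2, 0, 4, 8, 6, 7, 1, 5, 3]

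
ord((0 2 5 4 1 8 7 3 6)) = 9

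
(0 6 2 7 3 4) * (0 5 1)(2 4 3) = (0 6 4 5 1)(2 7)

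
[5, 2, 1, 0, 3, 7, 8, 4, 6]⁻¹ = [3, 2, 1, 4, 7, 0, 8, 5, 6]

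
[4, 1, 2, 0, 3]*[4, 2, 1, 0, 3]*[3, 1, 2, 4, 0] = [4, 2, 1, 0, 3]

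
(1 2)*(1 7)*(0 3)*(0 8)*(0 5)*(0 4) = (0 3 8 5 4)(1 2 7)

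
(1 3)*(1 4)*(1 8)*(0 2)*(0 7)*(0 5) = (0 2 7 5) (1 3 4 8) 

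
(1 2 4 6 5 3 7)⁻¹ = (1 7 3 5 6 4 2)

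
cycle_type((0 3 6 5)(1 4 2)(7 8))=2.3.4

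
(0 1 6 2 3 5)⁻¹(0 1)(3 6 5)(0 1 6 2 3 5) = (0 5 2)(1 6)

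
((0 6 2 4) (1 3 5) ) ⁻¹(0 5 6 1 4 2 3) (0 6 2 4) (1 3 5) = (0 4 5 6 1 2 3) 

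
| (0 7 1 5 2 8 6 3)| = 8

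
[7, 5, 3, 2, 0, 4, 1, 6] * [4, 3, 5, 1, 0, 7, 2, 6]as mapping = [0→6, 1→7, 2→1, 3→5, 4→4, 5→0, 6→3, 7→2]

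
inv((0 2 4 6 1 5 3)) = (0 3 5 1 6 4 2)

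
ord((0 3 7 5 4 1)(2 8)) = 6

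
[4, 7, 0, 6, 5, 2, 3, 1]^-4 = [0, 1, 2, 3, 4, 5, 6, 7]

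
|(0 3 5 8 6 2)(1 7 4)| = 6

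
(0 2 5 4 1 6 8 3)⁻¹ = (0 3 8 6 1 4 5 2)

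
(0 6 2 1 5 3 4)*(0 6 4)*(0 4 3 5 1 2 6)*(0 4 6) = (0 3 6)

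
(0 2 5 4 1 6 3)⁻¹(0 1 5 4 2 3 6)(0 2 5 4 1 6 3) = (0 3 2 6 4 1 5)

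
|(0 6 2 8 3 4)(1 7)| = 6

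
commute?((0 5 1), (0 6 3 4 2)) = no:(0 5 1)*(0 6 3 4 2) = (0 5 1 6 3 4 2), (0 6 3 4 2)*(0 5 1) = (0 6 3 4 2 5 1)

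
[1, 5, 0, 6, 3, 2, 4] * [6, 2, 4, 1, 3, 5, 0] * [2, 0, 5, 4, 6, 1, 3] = [5, 1, 3, 2, 0, 6, 4]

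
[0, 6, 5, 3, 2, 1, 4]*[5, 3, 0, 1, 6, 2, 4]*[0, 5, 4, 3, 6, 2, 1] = [2, 6, 4, 5, 0, 3, 1]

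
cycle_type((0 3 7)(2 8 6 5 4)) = 3.5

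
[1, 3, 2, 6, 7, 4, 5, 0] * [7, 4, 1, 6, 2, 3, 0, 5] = [4, 6, 1, 0, 5, 2, 3, 7]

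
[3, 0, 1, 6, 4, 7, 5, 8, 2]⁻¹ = [1, 2, 8, 0, 4, 6, 3, 5, 7]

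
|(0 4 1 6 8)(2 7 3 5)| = 20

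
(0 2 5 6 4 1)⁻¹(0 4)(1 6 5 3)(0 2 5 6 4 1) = (0 4 6 3)(1 2)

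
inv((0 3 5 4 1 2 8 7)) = (0 7 8 2 1 4 5 3)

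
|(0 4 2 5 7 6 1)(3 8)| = 14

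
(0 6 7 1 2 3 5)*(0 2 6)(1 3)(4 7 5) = (1 6 5 2)(3 4 7)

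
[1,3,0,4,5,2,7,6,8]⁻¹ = [2,0,5,1,3,4,7,6,8]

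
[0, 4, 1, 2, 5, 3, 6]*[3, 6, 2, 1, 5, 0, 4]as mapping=[0→3, 1→5, 2→6, 3→2, 4→0, 5→1, 6→4]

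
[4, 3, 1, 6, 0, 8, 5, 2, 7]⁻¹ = [4, 2, 7, 1, 0, 6, 3, 8, 5]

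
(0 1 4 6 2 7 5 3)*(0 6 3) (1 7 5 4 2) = (0 7 4 3 6 1 2 5) 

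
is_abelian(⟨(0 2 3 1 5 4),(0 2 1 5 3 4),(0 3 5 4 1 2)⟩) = no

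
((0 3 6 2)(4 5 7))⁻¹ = (0 2 6 3)(4 7 5)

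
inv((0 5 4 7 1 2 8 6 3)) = (0 3 6 8 2 1 7 4 5)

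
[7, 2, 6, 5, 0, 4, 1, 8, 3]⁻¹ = [4, 6, 1, 8, 5, 3, 2, 0, 7]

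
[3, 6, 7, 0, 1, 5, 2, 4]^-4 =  [0, 6, 7, 3, 1, 5, 2, 4]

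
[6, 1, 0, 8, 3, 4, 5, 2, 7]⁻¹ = [2, 1, 7, 4, 5, 6, 0, 8, 3]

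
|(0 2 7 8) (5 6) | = 4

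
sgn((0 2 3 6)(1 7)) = 1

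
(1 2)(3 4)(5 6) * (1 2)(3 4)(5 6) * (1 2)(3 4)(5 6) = (1 2)(3 4)(5 6)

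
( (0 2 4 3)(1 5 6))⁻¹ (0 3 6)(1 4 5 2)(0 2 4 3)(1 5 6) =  (0 1 2)(3 6 4 5)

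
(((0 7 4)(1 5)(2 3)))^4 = (0 7 4)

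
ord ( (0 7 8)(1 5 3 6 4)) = 15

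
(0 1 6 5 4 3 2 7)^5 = (0 3 6 7 4 1 2 5)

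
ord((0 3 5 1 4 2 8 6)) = 8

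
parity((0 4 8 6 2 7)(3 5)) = even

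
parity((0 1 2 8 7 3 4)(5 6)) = odd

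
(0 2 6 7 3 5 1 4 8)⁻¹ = (0 8 4 1 5 3 7 6 2)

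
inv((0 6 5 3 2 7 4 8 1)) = (0 1 8 4 7 2 3 5 6)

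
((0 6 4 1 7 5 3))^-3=(0 7 6 5 4 3 1)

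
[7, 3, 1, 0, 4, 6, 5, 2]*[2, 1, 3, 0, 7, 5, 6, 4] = [4, 0, 1, 2, 7, 6, 5, 3]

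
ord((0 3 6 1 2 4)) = 6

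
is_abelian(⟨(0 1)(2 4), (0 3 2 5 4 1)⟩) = no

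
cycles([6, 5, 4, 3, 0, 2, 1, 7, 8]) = (0 6 1 5 2 4)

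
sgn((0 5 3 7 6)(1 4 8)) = 1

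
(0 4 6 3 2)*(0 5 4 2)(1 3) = (0 2 5 4 6 1 3)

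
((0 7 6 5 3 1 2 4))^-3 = (0 1 6 4 3 7 2 5)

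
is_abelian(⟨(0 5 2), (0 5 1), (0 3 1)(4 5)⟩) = no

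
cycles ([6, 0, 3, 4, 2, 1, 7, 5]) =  (0 6 7 5 1)(2 3 4)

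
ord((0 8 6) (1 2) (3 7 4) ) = 6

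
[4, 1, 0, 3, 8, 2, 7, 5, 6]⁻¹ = [2, 1, 5, 3, 0, 7, 8, 6, 4]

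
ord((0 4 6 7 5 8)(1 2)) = 6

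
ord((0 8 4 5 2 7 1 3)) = 8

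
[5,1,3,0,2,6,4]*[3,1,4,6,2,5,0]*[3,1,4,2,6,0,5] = [0,1,5,2,6,3,4]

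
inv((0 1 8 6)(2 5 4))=(0 6 8 1)(2 4 5)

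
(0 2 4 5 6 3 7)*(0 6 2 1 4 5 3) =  (0 1 4 3 7 6)(2 5)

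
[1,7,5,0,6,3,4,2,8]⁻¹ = [3,0,7,5,6,2,4,1,8]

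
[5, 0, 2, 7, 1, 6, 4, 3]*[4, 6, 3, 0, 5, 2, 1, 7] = [2, 4, 3, 7, 6, 1, 5, 0]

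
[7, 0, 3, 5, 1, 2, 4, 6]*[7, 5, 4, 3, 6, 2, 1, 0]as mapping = [0→0, 1→7, 2→3, 3→2, 4→5, 5→4, 6→6, 7→1]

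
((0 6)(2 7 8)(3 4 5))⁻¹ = (0 6)(2 8 7)(3 5 4)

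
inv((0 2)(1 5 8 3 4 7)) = (0 2)(1 7 4 3 8 5)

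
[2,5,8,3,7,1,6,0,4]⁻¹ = [7,5,0,3,8,1,6,4,2]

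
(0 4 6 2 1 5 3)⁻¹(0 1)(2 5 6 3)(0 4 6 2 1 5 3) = (0 1 3 2)(4 5)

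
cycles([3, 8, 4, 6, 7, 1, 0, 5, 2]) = (0 3 6)(1 8 2 4 7 5)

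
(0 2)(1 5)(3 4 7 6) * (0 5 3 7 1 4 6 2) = (1 3 6 7 2 5 4)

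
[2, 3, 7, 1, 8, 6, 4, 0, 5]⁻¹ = [7, 3, 0, 1, 6, 8, 5, 2, 4]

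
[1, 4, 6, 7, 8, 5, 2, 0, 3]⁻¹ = [7, 0, 6, 8, 1, 5, 2, 3, 4]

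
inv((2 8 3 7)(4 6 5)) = (2 7 3 8)(4 5 6)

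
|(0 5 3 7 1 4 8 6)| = 8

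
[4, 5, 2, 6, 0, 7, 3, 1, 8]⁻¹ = [4, 7, 2, 6, 0, 1, 3, 5, 8]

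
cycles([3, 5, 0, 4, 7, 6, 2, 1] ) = (0 3 4 7 1 5 6 2)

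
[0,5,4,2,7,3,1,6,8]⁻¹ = [0,6,3,5,2,1,7,4,8]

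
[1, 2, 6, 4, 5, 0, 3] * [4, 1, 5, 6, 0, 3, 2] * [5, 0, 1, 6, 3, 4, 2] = [0, 4, 1, 5, 6, 3, 2]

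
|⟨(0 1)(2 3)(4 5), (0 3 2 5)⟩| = 120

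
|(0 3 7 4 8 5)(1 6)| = 6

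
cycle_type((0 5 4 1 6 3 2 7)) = 8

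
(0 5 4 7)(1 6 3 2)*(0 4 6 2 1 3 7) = (0 5 6 7 4)(1 2 3)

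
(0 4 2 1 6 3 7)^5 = (0 3 1 4 7 6 2)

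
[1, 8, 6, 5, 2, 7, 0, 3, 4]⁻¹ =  [6, 0, 4, 7, 8, 3, 2, 5, 1]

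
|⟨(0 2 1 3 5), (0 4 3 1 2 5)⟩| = 720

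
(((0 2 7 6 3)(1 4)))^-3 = (0 7 3 2 6)(1 4)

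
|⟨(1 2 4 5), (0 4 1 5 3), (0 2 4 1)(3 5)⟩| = 720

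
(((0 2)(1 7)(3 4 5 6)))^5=(0 2)(1 7)(3 4 5 6)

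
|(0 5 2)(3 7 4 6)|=12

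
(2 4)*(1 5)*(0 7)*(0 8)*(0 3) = (0 7 8 3)(1 5)(2 4)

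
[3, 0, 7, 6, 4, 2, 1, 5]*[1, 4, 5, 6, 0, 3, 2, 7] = [6, 1, 7, 2, 0, 5, 4, 3]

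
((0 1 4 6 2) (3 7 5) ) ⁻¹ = (0 2 6 4 1) (3 5 7) 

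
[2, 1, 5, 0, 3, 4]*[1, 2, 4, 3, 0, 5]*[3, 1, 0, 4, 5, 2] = [5, 0, 2, 1, 4, 3]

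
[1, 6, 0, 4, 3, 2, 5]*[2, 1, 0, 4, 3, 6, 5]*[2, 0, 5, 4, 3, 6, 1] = [0, 6, 5, 4, 3, 2, 1]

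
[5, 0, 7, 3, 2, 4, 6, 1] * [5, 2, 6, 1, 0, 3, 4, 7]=[3, 5, 7, 1, 6, 0, 4, 2]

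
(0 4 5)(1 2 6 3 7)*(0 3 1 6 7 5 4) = (1 2 7 6)(3 5)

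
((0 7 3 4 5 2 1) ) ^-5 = (0 3 5 1 7 4 2) 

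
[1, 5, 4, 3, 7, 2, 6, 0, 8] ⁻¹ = [7, 0, 5, 3, 2, 1, 6, 4, 8] 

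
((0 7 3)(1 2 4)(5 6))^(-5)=(0 7 3)(1 2 4)(5 6)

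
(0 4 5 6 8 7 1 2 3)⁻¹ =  (0 3 2 1 7 8 6 5 4)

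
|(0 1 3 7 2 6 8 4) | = 8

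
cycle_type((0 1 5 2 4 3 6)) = 7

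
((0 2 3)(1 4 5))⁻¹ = (0 3 2)(1 5 4)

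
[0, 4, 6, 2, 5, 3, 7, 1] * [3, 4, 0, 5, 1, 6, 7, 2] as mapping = [0→3, 1→1, 2→7, 3→0, 4→6, 5→5, 6→2, 7→4] 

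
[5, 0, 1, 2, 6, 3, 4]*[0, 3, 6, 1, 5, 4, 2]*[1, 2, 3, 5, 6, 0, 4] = [6, 1, 5, 4, 3, 2, 0]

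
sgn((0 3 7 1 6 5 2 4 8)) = 1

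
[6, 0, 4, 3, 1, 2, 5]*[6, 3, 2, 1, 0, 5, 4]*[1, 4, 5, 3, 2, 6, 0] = [2, 0, 1, 4, 3, 5, 6]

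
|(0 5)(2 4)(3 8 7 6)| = 4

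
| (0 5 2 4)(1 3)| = 4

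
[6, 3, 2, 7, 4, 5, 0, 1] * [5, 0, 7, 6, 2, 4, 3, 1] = [3, 6, 7, 1, 2, 4, 5, 0] 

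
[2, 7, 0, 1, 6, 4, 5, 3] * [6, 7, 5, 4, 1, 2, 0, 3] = [5, 3, 6, 7, 0, 1, 2, 4]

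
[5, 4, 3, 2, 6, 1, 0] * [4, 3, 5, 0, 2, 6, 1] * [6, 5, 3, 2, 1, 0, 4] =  [4, 3, 6, 0, 5, 2, 1]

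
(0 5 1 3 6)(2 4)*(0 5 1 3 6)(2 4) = (0 1 6 5 3)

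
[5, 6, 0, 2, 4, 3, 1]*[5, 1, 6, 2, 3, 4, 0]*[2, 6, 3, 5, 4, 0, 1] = [4, 2, 0, 1, 5, 3, 6]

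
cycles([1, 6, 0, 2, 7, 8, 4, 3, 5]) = (0 1 6 4 7 3 2)(5 8)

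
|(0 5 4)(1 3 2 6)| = 12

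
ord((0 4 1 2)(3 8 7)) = 12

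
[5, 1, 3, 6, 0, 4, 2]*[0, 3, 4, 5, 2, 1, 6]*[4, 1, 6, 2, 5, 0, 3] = [1, 2, 0, 3, 4, 6, 5]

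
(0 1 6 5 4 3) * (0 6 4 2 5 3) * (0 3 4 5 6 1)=(1 5 2 6 4 3)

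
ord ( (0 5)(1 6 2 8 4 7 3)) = 14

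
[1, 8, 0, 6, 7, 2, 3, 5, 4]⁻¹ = [2, 0, 5, 6, 8, 7, 3, 4, 1]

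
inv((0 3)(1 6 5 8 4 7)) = (0 3)(1 7 4 8 5 6)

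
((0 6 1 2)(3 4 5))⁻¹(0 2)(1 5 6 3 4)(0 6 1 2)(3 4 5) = (0 6)(1 4 5 2 3)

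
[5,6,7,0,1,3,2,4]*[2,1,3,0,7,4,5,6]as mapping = [0→4,1→5,2→6,3→2,4→1,5→0,6→3,7→7]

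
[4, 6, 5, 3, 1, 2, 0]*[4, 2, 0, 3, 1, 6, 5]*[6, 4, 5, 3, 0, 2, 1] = [4, 2, 1, 3, 5, 6, 0]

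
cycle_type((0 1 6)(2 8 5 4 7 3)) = 3.6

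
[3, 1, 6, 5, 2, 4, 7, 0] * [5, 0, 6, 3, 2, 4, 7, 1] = [3, 0, 7, 4, 6, 2, 1, 5]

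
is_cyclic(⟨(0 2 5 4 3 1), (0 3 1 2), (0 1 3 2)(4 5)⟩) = no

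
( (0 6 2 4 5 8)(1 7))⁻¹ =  (0 8 5 4 2 6)(1 7)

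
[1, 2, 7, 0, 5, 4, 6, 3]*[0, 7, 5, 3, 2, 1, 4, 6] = [7, 5, 6, 0, 1, 2, 4, 3]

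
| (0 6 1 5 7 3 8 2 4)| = 9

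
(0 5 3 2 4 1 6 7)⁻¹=(0 7 6 1 4 2 3 5)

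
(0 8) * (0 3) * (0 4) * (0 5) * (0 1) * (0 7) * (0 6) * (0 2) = (0 8 3 4 5 1 7 6 2)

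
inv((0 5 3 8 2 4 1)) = (0 1 4 2 8 3 5)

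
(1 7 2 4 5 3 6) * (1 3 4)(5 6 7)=(1 5 4 6 3 7 2)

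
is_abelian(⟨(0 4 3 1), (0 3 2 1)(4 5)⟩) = no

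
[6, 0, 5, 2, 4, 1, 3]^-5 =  [6, 0, 5, 2, 4, 1, 3]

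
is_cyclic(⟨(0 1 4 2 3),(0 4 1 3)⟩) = no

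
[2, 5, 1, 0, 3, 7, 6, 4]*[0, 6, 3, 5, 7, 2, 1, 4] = [3, 2, 6, 0, 5, 4, 1, 7]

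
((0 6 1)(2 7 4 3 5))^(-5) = (0 6 1)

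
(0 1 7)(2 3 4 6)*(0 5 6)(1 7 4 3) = (0 7 5 6 2 1 4)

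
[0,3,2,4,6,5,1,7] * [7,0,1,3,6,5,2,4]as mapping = [0→7,1→3,2→1,3→6,4→2,5→5,6→0,7→4]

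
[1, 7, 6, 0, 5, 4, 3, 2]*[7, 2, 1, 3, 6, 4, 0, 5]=[2, 5, 0, 7, 4, 6, 3, 1]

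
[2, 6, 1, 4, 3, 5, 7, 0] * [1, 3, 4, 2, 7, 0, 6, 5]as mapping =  [0→4, 1→6, 2→3, 3→7, 4→2, 5→0, 6→5, 7→1]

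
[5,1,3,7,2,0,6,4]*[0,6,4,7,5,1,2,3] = [1,6,7,3,4,0,2,5] 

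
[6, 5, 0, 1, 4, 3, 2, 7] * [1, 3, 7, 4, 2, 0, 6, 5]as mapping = [0→6, 1→0, 2→1, 3→3, 4→2, 5→4, 6→7, 7→5]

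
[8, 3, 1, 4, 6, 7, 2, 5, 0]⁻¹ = [8, 2, 6, 1, 3, 7, 4, 5, 0]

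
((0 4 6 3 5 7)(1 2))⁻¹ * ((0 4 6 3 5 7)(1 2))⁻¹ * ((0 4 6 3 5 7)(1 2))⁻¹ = (0 3)(1 2)(4 5)(6 7)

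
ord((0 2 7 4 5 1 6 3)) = 8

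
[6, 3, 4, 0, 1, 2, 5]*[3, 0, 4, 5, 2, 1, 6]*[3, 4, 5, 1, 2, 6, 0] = [0, 6, 5, 1, 3, 2, 4]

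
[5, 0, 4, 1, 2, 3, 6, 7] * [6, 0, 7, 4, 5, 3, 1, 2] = [3, 6, 5, 0, 7, 4, 1, 2]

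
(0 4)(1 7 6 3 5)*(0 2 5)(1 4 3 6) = (0 3)(1 7)(2 5 4)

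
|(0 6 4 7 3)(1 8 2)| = 15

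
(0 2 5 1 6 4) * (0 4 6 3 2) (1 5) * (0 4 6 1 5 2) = (0 4 6 1 3) (2 5) 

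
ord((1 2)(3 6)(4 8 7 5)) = 4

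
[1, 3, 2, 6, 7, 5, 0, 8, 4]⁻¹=[6, 0, 2, 1, 8, 5, 3, 4, 7]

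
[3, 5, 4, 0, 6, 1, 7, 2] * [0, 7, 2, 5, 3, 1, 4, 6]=[5, 1, 3, 0, 4, 7, 6, 2] 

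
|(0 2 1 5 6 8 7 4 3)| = 9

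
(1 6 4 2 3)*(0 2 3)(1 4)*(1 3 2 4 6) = (0 4 2)(3 6)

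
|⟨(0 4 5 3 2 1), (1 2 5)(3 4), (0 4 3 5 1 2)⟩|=720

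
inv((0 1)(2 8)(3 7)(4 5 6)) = (0 1)(2 8)(3 7)(4 6 5)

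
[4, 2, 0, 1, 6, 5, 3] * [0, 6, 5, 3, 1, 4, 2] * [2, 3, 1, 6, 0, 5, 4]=[3, 5, 2, 4, 1, 0, 6]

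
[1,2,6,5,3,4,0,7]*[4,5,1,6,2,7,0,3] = [5,1,0,7,6,2,4,3]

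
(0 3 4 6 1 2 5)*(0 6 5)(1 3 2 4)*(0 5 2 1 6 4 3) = (0 1 3 6)(2 5 4)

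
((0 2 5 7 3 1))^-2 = (0 3 5)(1 7 2)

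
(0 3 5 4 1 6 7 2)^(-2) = (0 7 1 5)(2 6 4 3)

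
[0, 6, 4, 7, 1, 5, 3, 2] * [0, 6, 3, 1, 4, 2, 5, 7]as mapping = [0→0, 1→5, 2→4, 3→7, 4→6, 5→2, 6→1, 7→3]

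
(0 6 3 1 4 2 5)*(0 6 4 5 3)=(0 4 2 3 1 5 6) 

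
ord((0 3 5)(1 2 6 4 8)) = 15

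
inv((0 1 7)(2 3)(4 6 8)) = (0 7 1)(2 3)(4 8 6)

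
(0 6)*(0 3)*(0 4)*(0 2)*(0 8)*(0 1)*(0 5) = (0 6 3 4 2 8 1 5)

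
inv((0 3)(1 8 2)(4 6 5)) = (0 3)(1 2 8)(4 5 6)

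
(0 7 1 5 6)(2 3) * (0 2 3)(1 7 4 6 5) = (0 4 6 2)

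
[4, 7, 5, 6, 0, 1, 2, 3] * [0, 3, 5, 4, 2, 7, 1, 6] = [2, 6, 7, 1, 0, 3, 5, 4]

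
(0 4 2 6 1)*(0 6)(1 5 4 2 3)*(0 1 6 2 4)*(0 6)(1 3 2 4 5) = (0 5 6 1 4 2 3)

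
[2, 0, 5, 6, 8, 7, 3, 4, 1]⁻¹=[1, 8, 0, 6, 7, 2, 3, 5, 4]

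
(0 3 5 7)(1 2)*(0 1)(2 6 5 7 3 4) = (0 4 2)(1 6 5 3 7)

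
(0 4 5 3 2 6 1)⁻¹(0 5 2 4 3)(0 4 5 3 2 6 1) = (2 4 3 6 5)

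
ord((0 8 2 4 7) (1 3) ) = 10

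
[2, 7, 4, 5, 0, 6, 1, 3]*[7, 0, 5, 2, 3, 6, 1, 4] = [5, 4, 3, 6, 7, 1, 0, 2]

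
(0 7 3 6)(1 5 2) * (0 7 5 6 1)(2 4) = (0 5 4 2)(1 6 7 3)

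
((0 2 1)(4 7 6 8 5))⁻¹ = (0 1 2)(4 5 8 6 7)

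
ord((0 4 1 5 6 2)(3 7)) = 6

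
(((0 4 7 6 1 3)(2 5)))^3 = (0 6)(1 4)(2 5)(3 7)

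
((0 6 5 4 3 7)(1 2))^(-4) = (0 5 3)(4 7 6)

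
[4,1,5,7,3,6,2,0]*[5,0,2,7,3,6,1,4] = [3,0,6,4,7,1,2,5]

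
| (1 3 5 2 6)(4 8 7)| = 15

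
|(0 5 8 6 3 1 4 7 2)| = 9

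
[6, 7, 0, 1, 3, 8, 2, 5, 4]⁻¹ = [2, 3, 6, 4, 8, 7, 0, 1, 5]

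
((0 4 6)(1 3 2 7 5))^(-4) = (0 6 4)(1 3 2 7 5)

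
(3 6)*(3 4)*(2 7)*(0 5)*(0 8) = (0 5 8)(2 7)(3 6 4)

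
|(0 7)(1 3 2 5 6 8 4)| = 14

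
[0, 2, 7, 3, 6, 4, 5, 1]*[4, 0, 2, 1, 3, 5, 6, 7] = [4, 2, 7, 1, 6, 3, 5, 0]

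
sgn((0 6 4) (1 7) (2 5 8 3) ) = 1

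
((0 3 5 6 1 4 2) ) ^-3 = (0 1 3 4 5 2 6) 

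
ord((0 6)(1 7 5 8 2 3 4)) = 14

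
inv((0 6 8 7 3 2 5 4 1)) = (0 1 4 5 2 3 7 8 6)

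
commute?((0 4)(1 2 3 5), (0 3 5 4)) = no:(0 4)(1 2 3 5)*(0 3 5 4) = (1 2 5)(3 4), (0 3 5 4)*(0 4)(1 2 3 5) = (0 5)(1 2 3)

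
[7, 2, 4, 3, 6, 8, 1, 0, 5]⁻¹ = [7, 6, 1, 3, 2, 8, 4, 0, 5]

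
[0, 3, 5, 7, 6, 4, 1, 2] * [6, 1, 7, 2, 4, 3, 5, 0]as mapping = [0→6, 1→2, 2→3, 3→0, 4→5, 5→4, 6→1, 7→7]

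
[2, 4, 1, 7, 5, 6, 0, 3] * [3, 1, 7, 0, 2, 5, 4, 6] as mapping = [0→7, 1→2, 2→1, 3→6, 4→5, 5→4, 6→3, 7→0] 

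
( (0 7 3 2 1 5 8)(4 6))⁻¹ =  (0 8 5 1 2 3 7)(4 6)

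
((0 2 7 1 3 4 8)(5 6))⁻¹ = (0 8 4 3 1 7 2)(5 6)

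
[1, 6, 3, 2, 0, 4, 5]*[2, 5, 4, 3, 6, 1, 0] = [5, 0, 3, 4, 2, 6, 1]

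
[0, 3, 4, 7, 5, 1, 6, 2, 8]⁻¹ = [0, 5, 7, 1, 2, 4, 6, 3, 8]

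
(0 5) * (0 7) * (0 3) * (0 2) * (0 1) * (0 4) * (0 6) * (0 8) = (0 5 7 3 2 1 4 6 8)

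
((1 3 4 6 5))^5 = ()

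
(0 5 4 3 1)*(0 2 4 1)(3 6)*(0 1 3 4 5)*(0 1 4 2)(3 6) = (0 1)(2 5 6)(3 4)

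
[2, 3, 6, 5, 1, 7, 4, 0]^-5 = [4, 7, 1, 0, 5, 2, 3, 6]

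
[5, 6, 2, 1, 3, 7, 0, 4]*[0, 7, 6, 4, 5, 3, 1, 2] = [3, 1, 6, 7, 4, 2, 0, 5]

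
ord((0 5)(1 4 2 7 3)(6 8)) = 10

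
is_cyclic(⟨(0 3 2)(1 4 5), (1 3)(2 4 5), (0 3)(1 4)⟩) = no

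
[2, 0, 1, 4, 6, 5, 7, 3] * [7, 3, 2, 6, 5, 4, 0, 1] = [2, 7, 3, 5, 0, 4, 1, 6]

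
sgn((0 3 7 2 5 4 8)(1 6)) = -1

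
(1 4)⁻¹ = (1 4)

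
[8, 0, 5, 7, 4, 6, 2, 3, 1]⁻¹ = [1, 8, 6, 7, 4, 2, 5, 3, 0]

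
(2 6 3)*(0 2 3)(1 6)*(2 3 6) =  (0 3 6)(1 2)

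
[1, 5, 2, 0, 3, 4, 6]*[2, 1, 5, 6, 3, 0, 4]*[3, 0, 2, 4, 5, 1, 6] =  [0, 3, 1, 2, 6, 4, 5]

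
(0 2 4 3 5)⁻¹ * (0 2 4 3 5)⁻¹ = (0 3 2 5 4)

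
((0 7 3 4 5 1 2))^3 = (0 4 2 3 1 7 5)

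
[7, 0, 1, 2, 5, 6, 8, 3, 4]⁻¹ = [1, 2, 3, 7, 8, 4, 5, 0, 6]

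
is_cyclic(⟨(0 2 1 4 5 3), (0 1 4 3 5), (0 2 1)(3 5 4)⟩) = no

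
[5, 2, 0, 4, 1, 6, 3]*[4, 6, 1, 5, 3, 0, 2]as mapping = [0→0, 1→1, 2→4, 3→3, 4→6, 5→2, 6→5]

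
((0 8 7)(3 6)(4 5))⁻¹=(0 7 8)(3 6)(4 5)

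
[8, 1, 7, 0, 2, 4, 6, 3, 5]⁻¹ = [3, 1, 4, 7, 5, 8, 6, 2, 0]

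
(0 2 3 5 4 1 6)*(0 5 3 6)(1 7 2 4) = (0 4 7 2 6 5 1)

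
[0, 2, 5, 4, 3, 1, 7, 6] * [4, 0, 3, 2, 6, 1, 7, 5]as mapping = [0→4, 1→3, 2→1, 3→6, 4→2, 5→0, 6→5, 7→7]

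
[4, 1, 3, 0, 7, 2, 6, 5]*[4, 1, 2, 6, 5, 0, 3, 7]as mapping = [0→5, 1→1, 2→6, 3→4, 4→7, 5→2, 6→3, 7→0]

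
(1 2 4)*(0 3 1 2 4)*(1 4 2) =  (0 3 4 1 2) 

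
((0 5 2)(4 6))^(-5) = (0 5 2)(4 6)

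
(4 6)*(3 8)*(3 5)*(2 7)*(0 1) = (0 1)(2 7)(3 8 5)(4 6)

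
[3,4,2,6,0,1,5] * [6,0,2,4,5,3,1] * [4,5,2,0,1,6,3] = [1,6,2,5,3,4,0]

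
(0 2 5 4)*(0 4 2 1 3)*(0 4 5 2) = (0 1 3 4 5)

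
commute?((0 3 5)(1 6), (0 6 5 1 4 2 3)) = no:(0 3 5)(1 6) * (0 6 5 1 4 2 3) = (1 5 6 4 2 3), (0 6 5 1 4 2 3) * (0 3 5)(1 6) = (0 1 4 2 5 6)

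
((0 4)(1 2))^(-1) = (0 4)(1 2)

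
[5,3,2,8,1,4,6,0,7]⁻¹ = [7,4,2,1,5,0,6,8,3]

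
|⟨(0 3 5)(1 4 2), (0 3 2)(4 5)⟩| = 720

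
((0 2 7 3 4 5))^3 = (0 3)(2 4)(5 7)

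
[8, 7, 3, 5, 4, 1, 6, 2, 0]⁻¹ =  [8, 5, 7, 2, 4, 3, 6, 1, 0]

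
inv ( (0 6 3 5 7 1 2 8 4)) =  (0 4 8 2 1 7 5 3 6)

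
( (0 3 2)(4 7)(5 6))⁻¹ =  (0 2 3)(4 7)(5 6)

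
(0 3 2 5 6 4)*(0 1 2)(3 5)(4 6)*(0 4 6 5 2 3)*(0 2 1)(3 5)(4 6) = (0 1 5 4)(3 6)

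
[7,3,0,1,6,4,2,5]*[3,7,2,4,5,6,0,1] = [1,4,3,7,0,5,2,6]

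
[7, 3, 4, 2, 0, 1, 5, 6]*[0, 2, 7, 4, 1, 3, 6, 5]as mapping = [0→5, 1→4, 2→1, 3→7, 4→0, 5→2, 6→3, 7→6]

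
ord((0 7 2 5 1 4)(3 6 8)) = 6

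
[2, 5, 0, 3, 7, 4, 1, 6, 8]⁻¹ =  [2, 6, 0, 3, 5, 1, 7, 4, 8]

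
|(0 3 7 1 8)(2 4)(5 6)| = 10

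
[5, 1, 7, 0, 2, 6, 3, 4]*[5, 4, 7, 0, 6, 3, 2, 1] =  [3, 4, 1, 5, 7, 2, 0, 6]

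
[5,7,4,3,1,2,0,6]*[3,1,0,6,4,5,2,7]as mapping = [0→5,1→7,2→4,3→6,4→1,5→0,6→3,7→2]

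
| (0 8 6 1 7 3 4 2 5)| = 9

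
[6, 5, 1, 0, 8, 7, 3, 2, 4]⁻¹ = [3, 2, 7, 6, 8, 1, 0, 5, 4]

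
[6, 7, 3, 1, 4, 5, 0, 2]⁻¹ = [6, 3, 7, 2, 4, 5, 0, 1]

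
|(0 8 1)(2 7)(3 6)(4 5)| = 6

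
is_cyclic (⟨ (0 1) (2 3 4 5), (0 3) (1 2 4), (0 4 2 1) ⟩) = no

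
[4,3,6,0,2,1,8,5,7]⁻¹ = [3,5,4,1,0,7,2,8,6]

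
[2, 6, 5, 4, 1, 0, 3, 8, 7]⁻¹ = [5, 4, 0, 6, 3, 2, 1, 8, 7]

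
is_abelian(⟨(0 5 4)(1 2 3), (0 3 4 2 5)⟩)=no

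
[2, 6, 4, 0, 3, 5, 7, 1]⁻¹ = [3, 7, 0, 4, 2, 5, 1, 6]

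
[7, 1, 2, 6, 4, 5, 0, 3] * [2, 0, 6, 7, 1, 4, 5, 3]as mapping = [0→3, 1→0, 2→6, 3→5, 4→1, 5→4, 6→2, 7→7]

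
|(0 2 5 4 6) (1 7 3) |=15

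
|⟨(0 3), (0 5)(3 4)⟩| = 8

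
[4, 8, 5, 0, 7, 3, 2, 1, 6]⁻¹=[3, 7, 6, 5, 0, 2, 8, 4, 1]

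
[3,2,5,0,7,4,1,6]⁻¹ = [3,6,1,0,5,2,7,4]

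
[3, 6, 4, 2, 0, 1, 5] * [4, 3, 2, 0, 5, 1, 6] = [0, 6, 5, 2, 4, 3, 1] 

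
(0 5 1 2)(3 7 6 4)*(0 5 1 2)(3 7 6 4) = (0 1)(2 5)(3 6)(4 7)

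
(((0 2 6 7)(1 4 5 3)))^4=()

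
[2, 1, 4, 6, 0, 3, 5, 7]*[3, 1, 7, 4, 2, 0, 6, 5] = [7, 1, 2, 6, 3, 4, 0, 5]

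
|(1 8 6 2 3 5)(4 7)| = 6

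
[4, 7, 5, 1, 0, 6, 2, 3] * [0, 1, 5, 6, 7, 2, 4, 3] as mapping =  [0→7, 1→3, 2→2, 3→1, 4→0, 5→4, 6→5, 7→6] 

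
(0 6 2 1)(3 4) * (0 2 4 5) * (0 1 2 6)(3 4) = (1 6 3 5)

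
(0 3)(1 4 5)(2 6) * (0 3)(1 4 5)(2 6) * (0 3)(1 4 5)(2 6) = (0 3)(2 6)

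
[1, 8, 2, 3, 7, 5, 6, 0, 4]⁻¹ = [7, 0, 2, 3, 8, 5, 6, 4, 1]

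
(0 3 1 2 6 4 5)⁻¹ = (0 5 4 6 2 1 3)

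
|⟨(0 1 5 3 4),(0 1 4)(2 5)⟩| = 720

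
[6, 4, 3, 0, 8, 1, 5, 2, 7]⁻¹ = [3, 5, 7, 2, 1, 6, 0, 8, 4]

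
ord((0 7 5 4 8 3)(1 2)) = 6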